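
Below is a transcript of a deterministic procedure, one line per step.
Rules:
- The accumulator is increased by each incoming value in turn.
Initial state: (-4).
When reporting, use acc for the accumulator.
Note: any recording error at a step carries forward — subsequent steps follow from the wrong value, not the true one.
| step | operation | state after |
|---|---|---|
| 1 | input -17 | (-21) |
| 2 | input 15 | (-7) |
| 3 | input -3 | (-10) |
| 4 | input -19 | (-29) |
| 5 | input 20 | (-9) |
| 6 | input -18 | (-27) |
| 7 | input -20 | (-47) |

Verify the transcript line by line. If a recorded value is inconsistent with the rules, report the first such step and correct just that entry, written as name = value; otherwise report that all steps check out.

step 2, acc = -6

step 1: acc = -4 + -17 = -21 -> confirmed correct
step 2: acc = -21 + 15 = -6 -> the recorded entry deviates here
That makes step 2 the first incorrect line — acc = -6 is what it should show.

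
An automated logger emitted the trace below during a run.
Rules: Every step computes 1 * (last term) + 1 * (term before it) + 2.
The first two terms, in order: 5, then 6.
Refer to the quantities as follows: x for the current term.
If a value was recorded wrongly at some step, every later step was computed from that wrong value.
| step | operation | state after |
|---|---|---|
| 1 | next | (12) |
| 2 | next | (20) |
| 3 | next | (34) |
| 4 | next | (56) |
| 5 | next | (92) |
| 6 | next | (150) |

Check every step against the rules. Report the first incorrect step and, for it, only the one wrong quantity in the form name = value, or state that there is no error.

step 1, x = 13

Step 1: x = 1*(6) + (1)*(5) + (2) = 13 — a discrepancy with the trace.
So the first discrepancy is step 1, where the right value is x = 13.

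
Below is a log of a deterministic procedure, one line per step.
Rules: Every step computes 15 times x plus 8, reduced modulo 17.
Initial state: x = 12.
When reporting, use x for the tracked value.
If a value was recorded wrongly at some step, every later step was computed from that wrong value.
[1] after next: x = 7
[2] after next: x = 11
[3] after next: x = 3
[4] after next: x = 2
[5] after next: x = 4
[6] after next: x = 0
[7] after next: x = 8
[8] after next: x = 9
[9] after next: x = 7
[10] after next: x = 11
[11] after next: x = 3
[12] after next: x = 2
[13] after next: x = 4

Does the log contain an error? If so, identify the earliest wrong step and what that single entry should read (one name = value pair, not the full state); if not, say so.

step 1, x = 1

Recomputing the run from the initial state:
step 1: x = 1
step 2: x = 6
step 3: x = 13
step 4: x = 16
step 5: x = 10
step 6: x = 5
step 7: x = 15
step 8: x = 12
step 9: x = 1
step 10: x = 6
step 11: x = 13
step 12: x = 16
step 13: x = 10
The first disagreement with the log is at step 1, where the value should be x = 1.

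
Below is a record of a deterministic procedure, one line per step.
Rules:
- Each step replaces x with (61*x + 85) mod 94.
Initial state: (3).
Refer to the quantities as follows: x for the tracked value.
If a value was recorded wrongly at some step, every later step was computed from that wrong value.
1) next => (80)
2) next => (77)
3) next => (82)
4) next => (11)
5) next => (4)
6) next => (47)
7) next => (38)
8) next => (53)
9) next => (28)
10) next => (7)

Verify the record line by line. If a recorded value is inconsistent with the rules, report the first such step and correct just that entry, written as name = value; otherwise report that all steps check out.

no error

Recomputing the run from the initial state:
step 1: x = 80
step 2: x = 77
step 3: x = 82
step 4: x = 11
step 5: x = 4
step 6: x = 47
step 7: x = 38
step 8: x = 53
step 9: x = 28
step 10: x = 7
This matches the record at every step.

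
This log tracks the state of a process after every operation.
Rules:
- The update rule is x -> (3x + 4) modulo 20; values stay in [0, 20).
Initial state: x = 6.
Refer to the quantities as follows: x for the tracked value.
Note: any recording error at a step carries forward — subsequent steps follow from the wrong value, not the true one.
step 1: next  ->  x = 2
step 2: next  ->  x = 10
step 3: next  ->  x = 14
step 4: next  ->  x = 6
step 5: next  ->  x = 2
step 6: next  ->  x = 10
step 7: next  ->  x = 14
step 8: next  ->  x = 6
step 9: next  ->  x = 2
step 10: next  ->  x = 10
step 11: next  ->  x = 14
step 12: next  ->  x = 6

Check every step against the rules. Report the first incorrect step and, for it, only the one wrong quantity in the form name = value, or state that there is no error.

no error

1. x = (3*6 + 4) mod 20 = 2 (verified)
2. x = (3*2 + 4) mod 20 = 10 (verified)
3. x = (3*10 + 4) mod 20 = 14 (agrees with the log)
4. x = (3*14 + 4) mod 20 = 6 (exactly as logged)
5. x = (3*6 + 4) mod 20 = 2 (verified)
6. x = (3*2 + 4) mod 20 = 10 (checks out)
7. x = (3*10 + 4) mod 20 = 14 (exactly as logged)
8. x = (3*14 + 4) mod 20 = 6 (confirmed correct)
9. x = (3*6 + 4) mod 20 = 2 (verified)
10. x = (3*2 + 4) mod 20 = 10 (consistent with the log)
11. x = (3*10 + 4) mod 20 = 14 (matches)
12. x = (3*14 + 4) mod 20 = 6 (consistent with the log)
All steps check out; nothing to correct.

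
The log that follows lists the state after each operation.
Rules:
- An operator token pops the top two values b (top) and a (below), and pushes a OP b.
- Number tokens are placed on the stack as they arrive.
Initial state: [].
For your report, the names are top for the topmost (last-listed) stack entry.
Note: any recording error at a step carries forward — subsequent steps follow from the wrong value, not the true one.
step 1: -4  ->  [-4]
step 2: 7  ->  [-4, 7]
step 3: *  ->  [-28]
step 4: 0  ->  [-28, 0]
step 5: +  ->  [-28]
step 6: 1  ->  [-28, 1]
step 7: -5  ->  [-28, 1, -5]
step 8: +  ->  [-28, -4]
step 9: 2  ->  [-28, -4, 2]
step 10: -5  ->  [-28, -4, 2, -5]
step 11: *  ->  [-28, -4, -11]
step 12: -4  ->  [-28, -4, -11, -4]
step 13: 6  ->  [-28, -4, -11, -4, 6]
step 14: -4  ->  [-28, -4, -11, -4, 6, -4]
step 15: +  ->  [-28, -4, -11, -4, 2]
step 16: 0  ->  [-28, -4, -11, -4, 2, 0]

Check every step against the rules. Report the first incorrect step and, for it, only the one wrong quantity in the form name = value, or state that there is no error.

step 11, top = -10

step 1: push -4: top = -4 -> matches
step 2: push 7: top = 7 -> exactly as logged
step 3: -4 * 7 = -28 -> matches
step 4: push 0: top = 0 -> verified
step 5: -28 + 0 = -28 -> checks out
step 6: push 1: top = 1 -> same as recorded
step 7: push -5: top = -5 -> same as recorded
step 8: 1 + -5 = -4 -> agrees with the log
step 9: push 2: top = 2 -> matches
step 10: push -5: top = -5 -> no discrepancy
step 11: 2 * -5 = -10 -> the entry is off here
Conclusion: step 11 carries the first error; the entry should be top = -10.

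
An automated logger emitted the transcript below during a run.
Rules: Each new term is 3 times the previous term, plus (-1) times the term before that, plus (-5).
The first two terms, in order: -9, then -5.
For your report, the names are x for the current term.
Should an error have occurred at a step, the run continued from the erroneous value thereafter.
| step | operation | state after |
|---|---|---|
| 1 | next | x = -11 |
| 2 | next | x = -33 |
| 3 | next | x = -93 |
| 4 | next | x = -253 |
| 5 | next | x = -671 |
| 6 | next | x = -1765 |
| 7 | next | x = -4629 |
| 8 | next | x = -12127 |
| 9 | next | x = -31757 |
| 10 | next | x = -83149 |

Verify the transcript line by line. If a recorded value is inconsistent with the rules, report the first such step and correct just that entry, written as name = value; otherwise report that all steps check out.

step 1: x = 3*(-5) + (-1)*(-9) + (-5) = -11 -> exactly as logged
step 2: x = 3*(-11) + (-1)*(-5) + (-5) = -33 -> in agreement
step 3: x = 3*(-33) + (-1)*(-11) + (-5) = -93 -> matches
step 4: x = 3*(-93) + (-1)*(-33) + (-5) = -251 -> the transcript has a different value
The audit stops at step 4: the recorded entry is wrong and should be x = -251.

step 4, x = -251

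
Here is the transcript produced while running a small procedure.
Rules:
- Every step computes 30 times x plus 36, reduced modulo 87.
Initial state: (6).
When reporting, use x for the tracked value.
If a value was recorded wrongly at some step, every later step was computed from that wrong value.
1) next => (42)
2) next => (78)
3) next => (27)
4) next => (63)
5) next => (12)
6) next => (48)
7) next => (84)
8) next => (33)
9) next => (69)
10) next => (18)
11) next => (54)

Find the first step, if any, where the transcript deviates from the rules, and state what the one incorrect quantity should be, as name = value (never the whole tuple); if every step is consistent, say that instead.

no error

1. x = (30*6 + 36) mod 87 = 42 (matches)
2. x = (30*42 + 36) mod 87 = 78 (matches)
3. x = (30*78 + 36) mod 87 = 27 (exactly as logged)
4. x = (30*27 + 36) mod 87 = 63 (verified)
5. x = (30*63 + 36) mod 87 = 12 (matches)
6. x = (30*12 + 36) mod 87 = 48 (in agreement)
7. x = (30*48 + 36) mod 87 = 84 (no discrepancy)
8. x = (30*84 + 36) mod 87 = 33 (same as recorded)
9. x = (30*33 + 36) mod 87 = 69 (checks out)
10. x = (30*69 + 36) mod 87 = 18 (confirmed correct)
11. x = (30*18 + 36) mod 87 = 54 (same as recorded)
All steps check out; nothing to correct.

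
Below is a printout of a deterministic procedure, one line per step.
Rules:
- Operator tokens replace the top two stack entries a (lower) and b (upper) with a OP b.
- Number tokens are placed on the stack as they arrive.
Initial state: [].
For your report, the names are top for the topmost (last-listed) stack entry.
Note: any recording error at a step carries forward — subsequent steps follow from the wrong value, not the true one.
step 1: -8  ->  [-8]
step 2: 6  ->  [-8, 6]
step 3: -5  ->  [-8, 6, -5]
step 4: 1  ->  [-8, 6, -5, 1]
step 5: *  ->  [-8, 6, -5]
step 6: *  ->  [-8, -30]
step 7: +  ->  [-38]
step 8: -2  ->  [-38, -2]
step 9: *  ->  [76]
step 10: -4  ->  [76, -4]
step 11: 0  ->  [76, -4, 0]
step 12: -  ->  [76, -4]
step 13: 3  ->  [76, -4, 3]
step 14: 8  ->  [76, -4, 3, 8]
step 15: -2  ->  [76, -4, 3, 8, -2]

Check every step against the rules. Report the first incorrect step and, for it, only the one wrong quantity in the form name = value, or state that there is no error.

step 1: push -8: top = -8 -> agrees with the printout
step 2: push 6: top = 6 -> same as recorded
step 3: push -5: top = -5 -> in agreement
step 4: push 1: top = 1 -> consistent with the printout
step 5: -5 * 1 = -5 -> matches
step 6: 6 * -5 = -30 -> checks out
step 7: -8 + -30 = -38 -> agrees with the printout
step 8: push -2: top = -2 -> matches
step 9: -38 * -2 = 76 -> matches
step 10: push -4: top = -4 -> exactly as logged
step 11: push 0: top = 0 -> verified
step 12: -4 - 0 = -4 -> same as recorded
step 13: push 3: top = 3 -> agrees with the printout
step 14: push 8: top = 8 -> confirmed correct
step 15: push -2: top = -2 -> agrees with the printout
Nothing is out of place; the run is error-free.

no error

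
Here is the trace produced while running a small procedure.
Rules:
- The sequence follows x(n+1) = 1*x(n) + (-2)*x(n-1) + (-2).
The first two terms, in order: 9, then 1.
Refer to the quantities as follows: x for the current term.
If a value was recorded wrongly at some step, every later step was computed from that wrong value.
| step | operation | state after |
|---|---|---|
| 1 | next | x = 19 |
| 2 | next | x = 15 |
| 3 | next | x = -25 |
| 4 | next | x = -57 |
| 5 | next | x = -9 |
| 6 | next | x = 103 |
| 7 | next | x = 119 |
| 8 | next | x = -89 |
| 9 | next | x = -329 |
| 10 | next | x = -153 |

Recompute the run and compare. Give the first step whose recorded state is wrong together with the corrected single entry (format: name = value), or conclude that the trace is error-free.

step 1: x = 1*(1) + (-2)*(9) + (-2) = -19 -> this is not what the trace shows
That makes step 1 the first incorrect line — x = -19 is what it should show.

step 1, x = -19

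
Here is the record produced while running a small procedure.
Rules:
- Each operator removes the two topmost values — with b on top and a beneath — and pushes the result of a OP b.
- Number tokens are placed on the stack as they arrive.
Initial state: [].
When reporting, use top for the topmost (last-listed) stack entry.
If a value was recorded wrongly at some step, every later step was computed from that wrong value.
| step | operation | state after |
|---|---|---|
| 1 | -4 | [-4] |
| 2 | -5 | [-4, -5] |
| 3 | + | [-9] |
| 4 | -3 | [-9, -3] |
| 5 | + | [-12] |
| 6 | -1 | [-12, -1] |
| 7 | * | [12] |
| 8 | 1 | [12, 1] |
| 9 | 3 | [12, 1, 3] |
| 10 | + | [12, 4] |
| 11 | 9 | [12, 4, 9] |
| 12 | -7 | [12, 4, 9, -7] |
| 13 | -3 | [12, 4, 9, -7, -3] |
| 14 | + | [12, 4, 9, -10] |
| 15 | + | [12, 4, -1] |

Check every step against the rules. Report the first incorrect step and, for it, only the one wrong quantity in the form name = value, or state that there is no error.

no error

Step 1: push -4: top = -4 — verified.
Step 2: push -5: top = -5 — in agreement.
Step 3: -4 + -5 = -9 — no discrepancy.
Step 4: push -3: top = -3 — agrees with the record.
Step 5: -9 + -3 = -12 — confirmed correct.
Step 6: push -1: top = -1 — exactly as logged.
Step 7: -12 * -1 = 12 — in agreement.
Step 8: push 1: top = 1 — consistent with the record.
Step 9: push 3: top = 3 — verified.
Step 10: 1 + 3 = 4 — consistent with the record.
Step 11: push 9: top = 9 — agrees with the record.
Step 12: push -7: top = -7 — checks out.
Step 13: push -3: top = -3 — consistent with the record.
Step 14: -7 + -3 = -10 — agrees with the record.
Step 15: 9 + -10 = -1 — matches.
No step deviates from the rules.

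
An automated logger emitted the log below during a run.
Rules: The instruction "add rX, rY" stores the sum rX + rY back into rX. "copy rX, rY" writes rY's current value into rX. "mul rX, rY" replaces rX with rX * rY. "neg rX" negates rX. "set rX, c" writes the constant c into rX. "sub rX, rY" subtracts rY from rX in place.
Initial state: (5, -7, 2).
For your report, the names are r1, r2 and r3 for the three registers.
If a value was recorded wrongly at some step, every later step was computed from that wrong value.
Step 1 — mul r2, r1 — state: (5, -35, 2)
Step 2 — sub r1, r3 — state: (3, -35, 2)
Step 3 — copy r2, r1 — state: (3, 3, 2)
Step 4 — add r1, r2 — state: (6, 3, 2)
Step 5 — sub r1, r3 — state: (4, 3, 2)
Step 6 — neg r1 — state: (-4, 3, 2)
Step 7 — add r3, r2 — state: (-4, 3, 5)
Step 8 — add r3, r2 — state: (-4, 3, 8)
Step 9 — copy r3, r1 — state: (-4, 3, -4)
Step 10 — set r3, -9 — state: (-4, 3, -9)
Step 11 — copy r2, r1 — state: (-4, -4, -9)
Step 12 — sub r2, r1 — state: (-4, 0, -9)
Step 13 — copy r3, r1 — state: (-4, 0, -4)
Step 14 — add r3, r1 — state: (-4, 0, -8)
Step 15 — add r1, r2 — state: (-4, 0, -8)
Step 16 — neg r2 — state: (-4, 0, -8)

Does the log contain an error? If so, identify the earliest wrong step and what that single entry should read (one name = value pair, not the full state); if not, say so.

step 1: r2 = -7 * 5 = -35 -> confirmed correct
step 2: r1 = 5 - 2 = 3 -> exactly as logged
step 3: r2 = 3 -> in agreement
step 4: r1 = 3 + 3 = 6 -> same as recorded
step 5: r1 = 6 - 2 = 4 -> in agreement
step 6: r1 = -(4) = -4 -> in agreement
step 7: r3 = 2 + 3 = 5 -> matches
step 8: r3 = 5 + 3 = 8 -> in agreement
step 9: r3 = -4 -> exactly as logged
step 10: r3 = -9 -> agrees with the log
step 11: r2 = -4 -> in agreement
step 12: r2 = -4 - -4 = 0 -> checks out
step 13: r3 = -4 -> in agreement
step 14: r3 = -4 + -4 = -8 -> matches
step 15: r1 = -4 + 0 = -4 -> in agreement
step 16: r2 = -(0) = 0 -> in agreement
The whole run recomputes cleanly — no discrepancies.

no error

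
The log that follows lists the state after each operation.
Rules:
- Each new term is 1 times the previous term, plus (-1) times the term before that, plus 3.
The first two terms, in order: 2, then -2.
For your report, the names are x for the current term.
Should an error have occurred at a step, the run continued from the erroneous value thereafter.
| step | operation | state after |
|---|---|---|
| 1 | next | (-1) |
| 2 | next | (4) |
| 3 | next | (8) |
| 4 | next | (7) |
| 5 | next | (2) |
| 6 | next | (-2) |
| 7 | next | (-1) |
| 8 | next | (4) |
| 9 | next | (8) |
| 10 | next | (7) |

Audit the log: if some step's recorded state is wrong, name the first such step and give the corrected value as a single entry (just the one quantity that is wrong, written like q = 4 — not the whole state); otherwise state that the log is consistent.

no error

Recomputing the run from the initial state:
step 1: x = -1
step 2: x = 4
step 3: x = 8
step 4: x = 7
step 5: x = 2
step 6: x = -2
step 7: x = -1
step 8: x = 4
step 9: x = 8
step 10: x = 7
This matches the log at every step.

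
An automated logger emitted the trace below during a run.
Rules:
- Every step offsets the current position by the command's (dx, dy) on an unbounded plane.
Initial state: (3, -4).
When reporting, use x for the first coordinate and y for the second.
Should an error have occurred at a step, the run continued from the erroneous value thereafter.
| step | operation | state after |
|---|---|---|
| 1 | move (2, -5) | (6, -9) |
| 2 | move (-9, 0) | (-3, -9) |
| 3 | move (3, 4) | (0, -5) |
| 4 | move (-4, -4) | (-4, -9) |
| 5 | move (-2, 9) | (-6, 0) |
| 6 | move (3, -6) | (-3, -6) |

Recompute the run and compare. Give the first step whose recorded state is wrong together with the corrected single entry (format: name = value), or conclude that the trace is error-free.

step 1, x = 5

step 1: x = 3 + (2) = 5, y = -4 + (-5) = -9 -> the trace has a different value
So the first discrepancy is step 1, where the right value is x = 5.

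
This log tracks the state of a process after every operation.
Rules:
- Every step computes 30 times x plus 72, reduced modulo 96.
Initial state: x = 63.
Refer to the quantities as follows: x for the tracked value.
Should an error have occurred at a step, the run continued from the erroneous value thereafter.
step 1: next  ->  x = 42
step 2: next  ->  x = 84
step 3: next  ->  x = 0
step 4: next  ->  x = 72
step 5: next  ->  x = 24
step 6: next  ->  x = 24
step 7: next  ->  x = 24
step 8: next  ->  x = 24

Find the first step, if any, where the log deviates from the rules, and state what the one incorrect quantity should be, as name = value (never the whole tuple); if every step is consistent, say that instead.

step 1: x = (30*63 + 72) mod 96 = 42 -> no discrepancy
step 2: x = (30*42 + 72) mod 96 = 84 -> verified
step 3: x = (30*84 + 72) mod 96 = 0 -> in agreement
step 4: x = (30*0 + 72) mod 96 = 72 -> agrees with the log
step 5: x = (30*72 + 72) mod 96 = 24 -> exactly as logged
step 6: x = (30*24 + 72) mod 96 = 24 -> consistent with the log
step 7: x = (30*24 + 72) mod 96 = 24 -> matches
step 8: x = (30*24 + 72) mod 96 = 24 -> matches
No step deviates from the rules.

no error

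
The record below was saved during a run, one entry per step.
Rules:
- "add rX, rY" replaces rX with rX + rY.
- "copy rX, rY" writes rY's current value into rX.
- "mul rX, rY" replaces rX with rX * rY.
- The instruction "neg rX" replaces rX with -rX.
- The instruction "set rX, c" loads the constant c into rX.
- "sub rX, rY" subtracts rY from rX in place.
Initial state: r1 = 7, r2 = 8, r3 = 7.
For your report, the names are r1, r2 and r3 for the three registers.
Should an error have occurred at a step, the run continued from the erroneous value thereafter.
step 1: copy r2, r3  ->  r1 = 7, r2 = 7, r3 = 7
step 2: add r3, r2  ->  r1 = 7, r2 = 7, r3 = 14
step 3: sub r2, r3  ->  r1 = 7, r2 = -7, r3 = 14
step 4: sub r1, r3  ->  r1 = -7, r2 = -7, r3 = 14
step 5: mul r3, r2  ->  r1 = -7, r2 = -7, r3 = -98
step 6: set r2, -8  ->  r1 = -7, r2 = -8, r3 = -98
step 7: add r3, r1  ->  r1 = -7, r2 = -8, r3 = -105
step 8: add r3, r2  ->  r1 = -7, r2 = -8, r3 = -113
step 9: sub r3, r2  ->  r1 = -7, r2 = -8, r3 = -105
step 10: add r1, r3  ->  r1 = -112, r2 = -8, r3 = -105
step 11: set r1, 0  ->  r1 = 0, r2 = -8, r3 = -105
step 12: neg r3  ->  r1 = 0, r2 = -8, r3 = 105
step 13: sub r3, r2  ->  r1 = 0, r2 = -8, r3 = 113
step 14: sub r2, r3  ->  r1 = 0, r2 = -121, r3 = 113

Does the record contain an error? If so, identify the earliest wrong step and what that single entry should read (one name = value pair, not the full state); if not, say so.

no error

Step 1: r2 = 7 — matches.
Step 2: r3 = 7 + 7 = 14 — same as recorded.
Step 3: r2 = 7 - 14 = -7 — checks out.
Step 4: r1 = 7 - 14 = -7 — checks out.
Step 5: r3 = 14 * -7 = -98 — in agreement.
Step 6: r2 = -8 — in agreement.
Step 7: r3 = -98 + -7 = -105 — agrees with the record.
Step 8: r3 = -105 + -8 = -113 — no discrepancy.
Step 9: r3 = -113 - -8 = -105 — no discrepancy.
Step 10: r1 = -7 + -105 = -112 — matches.
Step 11: r1 = 0 — in agreement.
Step 12: r3 = -(-105) = 105 — checks out.
Step 13: r3 = 105 - -8 = 113 — no discrepancy.
Step 14: r2 = -8 - 113 = -121 — consistent with the record.
All steps check out; nothing to correct.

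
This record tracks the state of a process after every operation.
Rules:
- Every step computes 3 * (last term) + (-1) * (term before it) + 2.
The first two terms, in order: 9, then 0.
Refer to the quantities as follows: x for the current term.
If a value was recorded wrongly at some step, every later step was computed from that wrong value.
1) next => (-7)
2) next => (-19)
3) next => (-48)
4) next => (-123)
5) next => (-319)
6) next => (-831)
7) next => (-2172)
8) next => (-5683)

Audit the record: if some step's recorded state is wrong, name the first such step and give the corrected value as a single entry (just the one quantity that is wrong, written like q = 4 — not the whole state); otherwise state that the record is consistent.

step 6, x = -832

1. x = 3*(0) + (-1)*(9) + (2) = -7 (verified)
2. x = 3*(-7) + (-1)*(0) + (2) = -19 (in agreement)
3. x = 3*(-19) + (-1)*(-7) + (2) = -48 (exactly as logged)
4. x = 3*(-48) + (-1)*(-19) + (2) = -123 (same as recorded)
5. x = 3*(-123) + (-1)*(-48) + (2) = -319 (checks out)
6. x = 3*(-319) + (-1)*(-123) + (2) = -832 (a discrepancy with the record)
Conclusion: step 6 carries the first error; the entry should be x = -832.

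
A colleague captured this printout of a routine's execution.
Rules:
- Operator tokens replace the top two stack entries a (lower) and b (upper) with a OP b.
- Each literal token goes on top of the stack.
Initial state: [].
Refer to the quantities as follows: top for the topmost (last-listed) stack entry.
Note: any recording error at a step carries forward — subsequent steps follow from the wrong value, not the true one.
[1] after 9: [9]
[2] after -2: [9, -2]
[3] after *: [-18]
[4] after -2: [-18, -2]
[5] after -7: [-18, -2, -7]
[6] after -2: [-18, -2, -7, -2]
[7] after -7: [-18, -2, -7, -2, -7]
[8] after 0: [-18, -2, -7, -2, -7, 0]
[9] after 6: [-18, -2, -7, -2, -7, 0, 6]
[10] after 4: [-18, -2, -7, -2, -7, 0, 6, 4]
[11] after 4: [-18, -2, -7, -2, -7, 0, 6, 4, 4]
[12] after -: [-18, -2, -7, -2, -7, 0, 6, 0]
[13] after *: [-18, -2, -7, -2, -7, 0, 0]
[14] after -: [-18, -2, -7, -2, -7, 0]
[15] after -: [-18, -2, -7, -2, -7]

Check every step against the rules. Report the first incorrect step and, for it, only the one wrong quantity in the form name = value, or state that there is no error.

no error

1. push 9: top = 9 (verified)
2. push -2: top = -2 (same as recorded)
3. 9 * -2 = -18 (in agreement)
4. push -2: top = -2 (consistent with the printout)
5. push -7: top = -7 (exactly as logged)
6. push -2: top = -2 (checks out)
7. push -7: top = -7 (consistent with the printout)
8. push 0: top = 0 (agrees with the printout)
9. push 6: top = 6 (checks out)
10. push 4: top = 4 (consistent with the printout)
11. push 4: top = 4 (same as recorded)
12. 4 - 4 = 0 (exactly as logged)
13. 6 * 0 = 0 (agrees with the printout)
14. 0 - 0 = 0 (consistent with the printout)
15. -7 - 0 = -7 (no discrepancy)
The whole run recomputes cleanly — no discrepancies.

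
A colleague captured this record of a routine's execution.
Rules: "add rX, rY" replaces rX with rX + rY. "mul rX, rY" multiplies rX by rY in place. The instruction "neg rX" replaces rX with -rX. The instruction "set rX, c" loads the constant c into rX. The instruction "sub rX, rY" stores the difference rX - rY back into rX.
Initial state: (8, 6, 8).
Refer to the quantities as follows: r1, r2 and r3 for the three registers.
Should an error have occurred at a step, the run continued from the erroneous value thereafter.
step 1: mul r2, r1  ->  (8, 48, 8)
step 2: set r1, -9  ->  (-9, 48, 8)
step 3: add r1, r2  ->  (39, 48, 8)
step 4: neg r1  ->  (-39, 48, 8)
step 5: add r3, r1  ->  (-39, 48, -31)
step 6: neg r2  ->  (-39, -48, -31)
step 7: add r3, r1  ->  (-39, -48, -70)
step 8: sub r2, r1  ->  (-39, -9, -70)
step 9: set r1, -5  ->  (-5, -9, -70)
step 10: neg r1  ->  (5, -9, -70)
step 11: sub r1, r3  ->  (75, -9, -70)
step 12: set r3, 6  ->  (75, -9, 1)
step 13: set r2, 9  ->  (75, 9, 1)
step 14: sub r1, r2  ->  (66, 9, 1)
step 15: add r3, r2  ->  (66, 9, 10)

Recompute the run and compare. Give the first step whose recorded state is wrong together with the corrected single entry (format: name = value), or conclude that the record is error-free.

Step 1: r2 = 6 * 8 = 48 — consistent with the record.
Step 2: r1 = -9 — no discrepancy.
Step 3: r1 = -9 + 48 = 39 — agrees with the record.
Step 4: r1 = -(39) = -39 — checks out.
Step 5: r3 = 8 + -39 = -31 — in agreement.
Step 6: r2 = -(48) = -48 — same as recorded.
Step 7: r3 = -31 + -39 = -70 — in agreement.
Step 8: r2 = -48 - -39 = -9 — exactly as logged.
Step 9: r1 = -5 — in agreement.
Step 10: r1 = -(-5) = 5 — exactly as logged.
Step 11: r1 = 5 - -70 = 75 — agrees with the record.
Step 12: r3 = 6 — first mismatch against the record.
First incorrect step: 12; the correct value is r3 = 6.

step 12, r3 = 6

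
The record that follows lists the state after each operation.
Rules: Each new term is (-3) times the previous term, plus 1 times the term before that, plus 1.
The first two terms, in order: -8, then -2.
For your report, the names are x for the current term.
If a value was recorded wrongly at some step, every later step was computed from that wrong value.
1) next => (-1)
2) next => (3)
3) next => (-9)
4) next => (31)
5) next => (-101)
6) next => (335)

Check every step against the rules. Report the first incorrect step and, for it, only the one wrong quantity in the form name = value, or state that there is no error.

1. x = -3*(-2) + (1)*(-8) + (1) = -1 (consistent with the record)
2. x = -3*(-1) + (1)*(-2) + (1) = 2 (this is not what the record shows)
First incorrect step: 2; the correct value is x = 2.

step 2, x = 2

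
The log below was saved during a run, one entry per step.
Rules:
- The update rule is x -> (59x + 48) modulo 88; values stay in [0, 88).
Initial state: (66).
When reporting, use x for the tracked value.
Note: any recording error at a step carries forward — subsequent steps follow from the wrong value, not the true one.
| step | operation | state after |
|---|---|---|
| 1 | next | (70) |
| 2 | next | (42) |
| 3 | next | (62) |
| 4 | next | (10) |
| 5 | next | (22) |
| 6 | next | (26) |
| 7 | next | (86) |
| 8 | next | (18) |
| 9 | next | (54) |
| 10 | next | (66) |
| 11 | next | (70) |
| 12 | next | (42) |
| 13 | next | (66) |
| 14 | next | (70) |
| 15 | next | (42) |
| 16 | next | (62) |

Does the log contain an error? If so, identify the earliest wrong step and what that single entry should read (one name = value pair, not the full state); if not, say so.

Recomputing the run from the initial state:
step 1: x = 70
step 2: x = 42
step 3: x = 62
step 4: x = 10
step 5: x = 22
step 6: x = 26
step 7: x = 86
step 8: x = 18
step 9: x = 54
step 10: x = 66
step 11: x = 70
step 12: x = 42
step 13: x = 62
step 14: x = 10
step 15: x = 22
step 16: x = 26
The first disagreement with the log is at step 13, where the value should be x = 62.

step 13, x = 62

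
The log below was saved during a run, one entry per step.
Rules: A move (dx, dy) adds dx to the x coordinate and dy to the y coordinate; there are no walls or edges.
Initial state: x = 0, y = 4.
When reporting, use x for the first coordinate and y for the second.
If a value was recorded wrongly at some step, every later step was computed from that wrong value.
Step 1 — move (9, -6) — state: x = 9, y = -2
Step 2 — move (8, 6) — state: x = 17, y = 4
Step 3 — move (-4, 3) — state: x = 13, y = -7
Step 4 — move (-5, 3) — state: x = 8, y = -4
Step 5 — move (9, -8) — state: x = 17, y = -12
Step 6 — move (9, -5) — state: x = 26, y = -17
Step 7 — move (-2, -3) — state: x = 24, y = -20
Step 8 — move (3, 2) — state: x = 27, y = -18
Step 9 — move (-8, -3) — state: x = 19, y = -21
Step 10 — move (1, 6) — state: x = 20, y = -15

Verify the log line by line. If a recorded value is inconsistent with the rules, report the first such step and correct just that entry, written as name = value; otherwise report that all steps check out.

step 3, y = 7

Recomputing the run from the initial state:
step 1: x = 9, y = -2
step 2: x = 17, y = 4
step 3: x = 13, y = 7
step 4: x = 8, y = 10
step 5: x = 17, y = 2
step 6: x = 26, y = -3
step 7: x = 24, y = -6
step 8: x = 27, y = -4
step 9: x = 19, y = -7
step 10: x = 20, y = -1
The first disagreement with the log is at step 3, where the value should be y = 7.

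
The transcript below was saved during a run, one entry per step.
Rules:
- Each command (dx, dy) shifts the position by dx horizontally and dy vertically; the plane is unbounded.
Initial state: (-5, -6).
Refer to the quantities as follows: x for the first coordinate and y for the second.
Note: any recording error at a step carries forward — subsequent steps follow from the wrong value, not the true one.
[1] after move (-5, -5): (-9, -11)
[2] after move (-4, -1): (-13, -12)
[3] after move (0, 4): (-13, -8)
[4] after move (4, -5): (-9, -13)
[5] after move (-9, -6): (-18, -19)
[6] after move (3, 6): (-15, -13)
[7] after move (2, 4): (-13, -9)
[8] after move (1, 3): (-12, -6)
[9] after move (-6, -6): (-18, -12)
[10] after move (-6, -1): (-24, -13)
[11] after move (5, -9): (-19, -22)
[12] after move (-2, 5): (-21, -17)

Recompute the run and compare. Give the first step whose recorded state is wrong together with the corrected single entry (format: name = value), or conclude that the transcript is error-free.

step 1, x = -10

Recomputing the run from the initial state:
step 1: x = -10, y = -11
step 2: x = -14, y = -12
step 3: x = -14, y = -8
step 4: x = -10, y = -13
step 5: x = -19, y = -19
step 6: x = -16, y = -13
step 7: x = -14, y = -9
step 8: x = -13, y = -6
step 9: x = -19, y = -12
step 10: x = -25, y = -13
step 11: x = -20, y = -22
step 12: x = -22, y = -17
The first disagreement with the transcript is at step 1, where the value should be x = -10.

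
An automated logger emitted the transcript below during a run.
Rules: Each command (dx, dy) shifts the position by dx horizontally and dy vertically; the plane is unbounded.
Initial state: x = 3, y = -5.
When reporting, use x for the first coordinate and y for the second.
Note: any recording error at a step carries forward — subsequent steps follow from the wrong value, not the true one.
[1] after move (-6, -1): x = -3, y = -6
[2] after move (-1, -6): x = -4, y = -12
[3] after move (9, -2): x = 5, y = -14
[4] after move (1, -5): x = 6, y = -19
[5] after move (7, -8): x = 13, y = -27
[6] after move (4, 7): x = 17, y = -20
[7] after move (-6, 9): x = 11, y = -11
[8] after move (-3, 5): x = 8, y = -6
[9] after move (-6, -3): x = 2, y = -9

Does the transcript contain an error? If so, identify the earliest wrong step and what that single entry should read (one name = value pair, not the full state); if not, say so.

no error

Recomputing the run from the initial state:
step 1: x = -3, y = -6
step 2: x = -4, y = -12
step 3: x = 5, y = -14
step 4: x = 6, y = -19
step 5: x = 13, y = -27
step 6: x = 17, y = -20
step 7: x = 11, y = -11
step 8: x = 8, y = -6
step 9: x = 2, y = -9
This matches the transcript at every step.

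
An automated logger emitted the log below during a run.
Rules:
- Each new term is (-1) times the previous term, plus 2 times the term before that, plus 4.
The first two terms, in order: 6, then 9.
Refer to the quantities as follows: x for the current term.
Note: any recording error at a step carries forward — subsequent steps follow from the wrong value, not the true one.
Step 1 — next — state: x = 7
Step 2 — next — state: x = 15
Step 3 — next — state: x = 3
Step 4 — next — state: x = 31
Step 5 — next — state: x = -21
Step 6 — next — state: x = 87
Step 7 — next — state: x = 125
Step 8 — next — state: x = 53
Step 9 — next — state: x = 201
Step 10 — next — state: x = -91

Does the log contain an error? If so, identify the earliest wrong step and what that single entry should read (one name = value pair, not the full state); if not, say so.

1. x = -1*(9) + (2)*(6) + (4) = 7 (exactly as logged)
2. x = -1*(7) + (2)*(9) + (4) = 15 (checks out)
3. x = -1*(15) + (2)*(7) + (4) = 3 (matches)
4. x = -1*(3) + (2)*(15) + (4) = 31 (agrees with the log)
5. x = -1*(31) + (2)*(3) + (4) = -21 (confirmed correct)
6. x = -1*(-21) + (2)*(31) + (4) = 87 (verified)
7. x = -1*(87) + (2)*(-21) + (4) = -125 (this is not what the log shows)
So the first discrepancy is step 7, where the right value is x = -125.

step 7, x = -125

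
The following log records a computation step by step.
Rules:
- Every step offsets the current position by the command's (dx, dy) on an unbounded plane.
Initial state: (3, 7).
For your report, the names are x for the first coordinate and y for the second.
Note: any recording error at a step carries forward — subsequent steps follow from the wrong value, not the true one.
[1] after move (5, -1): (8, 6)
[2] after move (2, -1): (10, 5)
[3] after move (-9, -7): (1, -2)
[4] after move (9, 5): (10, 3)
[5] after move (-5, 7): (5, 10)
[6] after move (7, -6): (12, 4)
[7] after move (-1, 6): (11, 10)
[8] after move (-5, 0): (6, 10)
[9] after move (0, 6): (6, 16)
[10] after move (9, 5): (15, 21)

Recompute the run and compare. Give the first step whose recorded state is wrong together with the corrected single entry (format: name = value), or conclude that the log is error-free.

no error

Step 1: x = 3 + (5) = 8, y = 7 + (-1) = 6 — in agreement.
Step 2: x = 8 + (2) = 10, y = 6 + (-1) = 5 — no discrepancy.
Step 3: x = 10 + (-9) = 1, y = 5 + (-7) = -2 — agrees with the log.
Step 4: x = 1 + (9) = 10, y = -2 + (5) = 3 — checks out.
Step 5: x = 10 + (-5) = 5, y = 3 + (7) = 10 — agrees with the log.
Step 6: x = 5 + (7) = 12, y = 10 + (-6) = 4 — confirmed correct.
Step 7: x = 12 + (-1) = 11, y = 4 + (6) = 10 — checks out.
Step 8: x = 11 + (-5) = 6, y = 10 + (0) = 10 — same as recorded.
Step 9: x = 6 + (0) = 6, y = 10 + (6) = 16 — consistent with the log.
Step 10: x = 6 + (9) = 15, y = 16 + (5) = 21 — same as recorded.
All steps check out; nothing to correct.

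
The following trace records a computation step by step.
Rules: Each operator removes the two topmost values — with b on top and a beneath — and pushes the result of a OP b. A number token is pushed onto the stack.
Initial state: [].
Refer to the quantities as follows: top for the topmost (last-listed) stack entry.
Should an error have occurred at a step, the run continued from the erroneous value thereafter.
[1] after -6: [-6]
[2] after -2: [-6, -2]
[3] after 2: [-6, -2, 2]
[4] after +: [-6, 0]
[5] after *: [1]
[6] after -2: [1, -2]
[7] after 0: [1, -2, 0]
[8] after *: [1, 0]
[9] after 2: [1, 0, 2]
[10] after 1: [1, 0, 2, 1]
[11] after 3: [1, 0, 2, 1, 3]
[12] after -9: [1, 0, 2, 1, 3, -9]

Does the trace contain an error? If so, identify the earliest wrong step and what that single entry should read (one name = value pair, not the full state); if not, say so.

step 5, top = 0

Step 1: push -6: top = -6 — consistent with the trace.
Step 2: push -2: top = -2 — confirmed correct.
Step 3: push 2: top = 2 — confirmed correct.
Step 4: -2 + 2 = 0 — consistent with the trace.
Step 5: -6 * 0 = 0 — a discrepancy with the trace.
Step 5 is the first one off; corrected, top = 0.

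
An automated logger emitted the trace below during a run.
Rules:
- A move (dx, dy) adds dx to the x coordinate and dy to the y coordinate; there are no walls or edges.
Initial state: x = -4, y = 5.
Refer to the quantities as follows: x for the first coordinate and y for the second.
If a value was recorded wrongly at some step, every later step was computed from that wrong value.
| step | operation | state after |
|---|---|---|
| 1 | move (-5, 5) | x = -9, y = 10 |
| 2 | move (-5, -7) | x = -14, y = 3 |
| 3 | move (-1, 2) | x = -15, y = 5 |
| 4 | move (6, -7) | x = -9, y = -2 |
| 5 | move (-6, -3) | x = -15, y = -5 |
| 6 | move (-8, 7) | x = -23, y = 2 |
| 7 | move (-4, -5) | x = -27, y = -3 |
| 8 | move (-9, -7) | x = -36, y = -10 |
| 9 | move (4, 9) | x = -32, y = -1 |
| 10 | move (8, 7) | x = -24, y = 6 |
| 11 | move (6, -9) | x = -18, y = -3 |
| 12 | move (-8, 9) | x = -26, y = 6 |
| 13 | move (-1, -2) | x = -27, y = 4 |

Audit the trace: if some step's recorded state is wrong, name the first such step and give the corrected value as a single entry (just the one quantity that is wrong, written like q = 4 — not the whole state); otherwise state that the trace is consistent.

step 1: x = -4 + (-5) = -9, y = 5 + (5) = 10 -> confirmed correct
step 2: x = -9 + (-5) = -14, y = 10 + (-7) = 3 -> exactly as logged
step 3: x = -14 + (-1) = -15, y = 3 + (2) = 5 -> verified
step 4: x = -15 + (6) = -9, y = 5 + (-7) = -2 -> consistent with the trace
step 5: x = -9 + (-6) = -15, y = -2 + (-3) = -5 -> no discrepancy
step 6: x = -15 + (-8) = -23, y = -5 + (7) = 2 -> matches
step 7: x = -23 + (-4) = -27, y = 2 + (-5) = -3 -> agrees with the trace
step 8: x = -27 + (-9) = -36, y = -3 + (-7) = -10 -> consistent with the trace
step 9: x = -36 + (4) = -32, y = -10 + (9) = -1 -> same as recorded
step 10: x = -32 + (8) = -24, y = -1 + (7) = 6 -> in agreement
step 11: x = -24 + (6) = -18, y = 6 + (-9) = -3 -> agrees with the trace
step 12: x = -18 + (-8) = -26, y = -3 + (9) = 6 -> consistent with the trace
step 13: x = -26 + (-1) = -27, y = 6 + (-2) = 4 -> matches
Each recorded entry agrees with the recomputation.

no error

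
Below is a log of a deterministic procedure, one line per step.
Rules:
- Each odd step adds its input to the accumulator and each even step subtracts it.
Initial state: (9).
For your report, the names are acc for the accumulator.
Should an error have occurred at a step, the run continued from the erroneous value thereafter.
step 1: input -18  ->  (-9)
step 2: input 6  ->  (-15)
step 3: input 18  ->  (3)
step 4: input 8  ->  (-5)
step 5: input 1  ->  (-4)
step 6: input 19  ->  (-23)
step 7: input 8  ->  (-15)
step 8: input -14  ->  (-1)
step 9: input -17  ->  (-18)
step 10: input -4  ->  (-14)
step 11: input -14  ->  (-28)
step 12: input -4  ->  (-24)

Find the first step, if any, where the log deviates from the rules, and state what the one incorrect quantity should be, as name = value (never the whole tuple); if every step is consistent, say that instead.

step 1: acc = 9 + -18 = -9 -> in agreement
step 2: acc = -9 - 6 = -15 -> verified
step 3: acc = -15 + 18 = 3 -> consistent with the log
step 4: acc = 3 - 8 = -5 -> in agreement
step 5: acc = -5 + 1 = -4 -> consistent with the log
step 6: acc = -4 - 19 = -23 -> verified
step 7: acc = -23 + 8 = -15 -> in agreement
step 8: acc = -15 - -14 = -1 -> confirmed correct
step 9: acc = -1 + -17 = -18 -> confirmed correct
step 10: acc = -18 - -4 = -14 -> consistent with the log
step 11: acc = -14 + -14 = -28 -> confirmed correct
step 12: acc = -28 - -4 = -24 -> consistent with the log
Every step is consistent.

no error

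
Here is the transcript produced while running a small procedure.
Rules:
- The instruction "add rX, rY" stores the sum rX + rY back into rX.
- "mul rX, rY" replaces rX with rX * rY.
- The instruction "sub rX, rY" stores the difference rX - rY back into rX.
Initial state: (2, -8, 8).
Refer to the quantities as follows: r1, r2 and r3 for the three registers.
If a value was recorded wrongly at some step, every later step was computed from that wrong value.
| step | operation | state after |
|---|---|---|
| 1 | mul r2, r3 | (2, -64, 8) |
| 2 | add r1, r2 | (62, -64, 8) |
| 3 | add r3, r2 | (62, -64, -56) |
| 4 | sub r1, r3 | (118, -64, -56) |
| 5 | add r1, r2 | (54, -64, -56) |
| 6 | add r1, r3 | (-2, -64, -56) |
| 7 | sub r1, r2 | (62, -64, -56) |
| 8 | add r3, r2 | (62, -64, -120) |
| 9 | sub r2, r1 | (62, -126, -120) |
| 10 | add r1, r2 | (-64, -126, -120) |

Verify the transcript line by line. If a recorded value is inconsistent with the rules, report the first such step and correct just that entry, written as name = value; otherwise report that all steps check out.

Recomputing the run from the initial state:
step 1: r1 = 2, r2 = -64, r3 = 8
step 2: r1 = -62, r2 = -64, r3 = 8
step 3: r1 = -62, r2 = -64, r3 = -56
step 4: r1 = -6, r2 = -64, r3 = -56
step 5: r1 = -70, r2 = -64, r3 = -56
step 6: r1 = -126, r2 = -64, r3 = -56
step 7: r1 = -62, r2 = -64, r3 = -56
step 8: r1 = -62, r2 = -64, r3 = -120
step 9: r1 = -62, r2 = -2, r3 = -120
step 10: r1 = -64, r2 = -2, r3 = -120
The first disagreement with the transcript is at step 2, where the value should be r1 = -62.

step 2, r1 = -62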